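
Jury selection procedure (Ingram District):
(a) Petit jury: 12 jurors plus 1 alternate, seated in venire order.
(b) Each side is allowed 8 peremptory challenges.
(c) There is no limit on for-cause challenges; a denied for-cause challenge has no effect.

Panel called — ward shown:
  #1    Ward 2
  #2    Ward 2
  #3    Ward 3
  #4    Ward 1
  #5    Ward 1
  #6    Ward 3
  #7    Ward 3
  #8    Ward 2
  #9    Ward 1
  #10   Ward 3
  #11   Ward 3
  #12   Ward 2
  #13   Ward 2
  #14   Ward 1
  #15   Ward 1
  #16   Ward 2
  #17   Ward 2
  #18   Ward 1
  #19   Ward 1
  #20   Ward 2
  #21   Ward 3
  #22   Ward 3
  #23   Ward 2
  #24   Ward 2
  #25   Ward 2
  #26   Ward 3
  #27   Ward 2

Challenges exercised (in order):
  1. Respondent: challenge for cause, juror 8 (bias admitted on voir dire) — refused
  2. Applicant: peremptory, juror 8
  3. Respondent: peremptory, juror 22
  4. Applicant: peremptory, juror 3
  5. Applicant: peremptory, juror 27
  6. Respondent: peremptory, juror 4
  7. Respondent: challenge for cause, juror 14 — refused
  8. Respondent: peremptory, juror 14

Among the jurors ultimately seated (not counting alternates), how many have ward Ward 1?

3

Removed: #3, #4, #8, #14, #22, #27.
Seated jurors 1–12: #1, #2, #5, #6, #7, #9, #10, #11, #12, #13, #15, #16 (alternates #17 not counted).
Of those, in Ward 1: #5, #9, #15 → 3.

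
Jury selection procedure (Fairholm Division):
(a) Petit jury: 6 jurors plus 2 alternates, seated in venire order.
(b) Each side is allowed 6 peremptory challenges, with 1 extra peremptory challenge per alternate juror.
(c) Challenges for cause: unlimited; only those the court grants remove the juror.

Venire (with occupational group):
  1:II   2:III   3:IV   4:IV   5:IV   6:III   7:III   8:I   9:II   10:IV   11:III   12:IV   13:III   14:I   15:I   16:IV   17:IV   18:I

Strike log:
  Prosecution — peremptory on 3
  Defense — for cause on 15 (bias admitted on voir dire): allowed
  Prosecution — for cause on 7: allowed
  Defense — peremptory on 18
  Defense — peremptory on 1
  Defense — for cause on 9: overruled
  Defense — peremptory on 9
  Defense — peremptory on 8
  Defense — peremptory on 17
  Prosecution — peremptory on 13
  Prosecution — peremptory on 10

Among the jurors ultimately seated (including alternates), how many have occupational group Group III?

Removed: #1, #3, #7, #8, #9, #10, #13, #15, #17, #18.
Seated (8 incl. alternates): #2, #4, #5, #6, #11, #12, #14, #16.
Of those, in Group III: #2, #6, #11 → 3.

3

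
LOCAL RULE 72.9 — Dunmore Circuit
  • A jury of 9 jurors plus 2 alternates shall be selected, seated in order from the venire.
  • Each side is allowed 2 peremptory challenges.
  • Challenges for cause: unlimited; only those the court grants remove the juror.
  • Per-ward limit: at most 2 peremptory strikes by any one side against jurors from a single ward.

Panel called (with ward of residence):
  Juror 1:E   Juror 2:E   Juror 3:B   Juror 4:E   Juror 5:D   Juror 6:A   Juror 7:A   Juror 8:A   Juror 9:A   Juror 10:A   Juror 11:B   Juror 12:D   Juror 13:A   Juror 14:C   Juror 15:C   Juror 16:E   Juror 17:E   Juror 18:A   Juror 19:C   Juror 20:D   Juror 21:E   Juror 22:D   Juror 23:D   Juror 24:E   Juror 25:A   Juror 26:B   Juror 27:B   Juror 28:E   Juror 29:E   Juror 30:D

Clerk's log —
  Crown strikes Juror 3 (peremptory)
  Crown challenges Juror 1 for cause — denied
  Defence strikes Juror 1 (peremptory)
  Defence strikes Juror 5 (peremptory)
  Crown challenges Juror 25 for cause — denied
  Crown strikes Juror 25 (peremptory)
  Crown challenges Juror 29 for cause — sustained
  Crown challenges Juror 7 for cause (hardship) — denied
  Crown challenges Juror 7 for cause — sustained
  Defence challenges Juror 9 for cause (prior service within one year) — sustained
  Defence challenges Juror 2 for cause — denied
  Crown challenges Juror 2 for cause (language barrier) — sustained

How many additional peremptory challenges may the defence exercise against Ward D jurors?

0

Defence peremptories so far: #1, #5 — 2 of 2 used, 0 left overall.
Against Ward D: #5 — 1 used; per-ward cap 2 leaves 1.
Binding limit: min(0, 1) = 0.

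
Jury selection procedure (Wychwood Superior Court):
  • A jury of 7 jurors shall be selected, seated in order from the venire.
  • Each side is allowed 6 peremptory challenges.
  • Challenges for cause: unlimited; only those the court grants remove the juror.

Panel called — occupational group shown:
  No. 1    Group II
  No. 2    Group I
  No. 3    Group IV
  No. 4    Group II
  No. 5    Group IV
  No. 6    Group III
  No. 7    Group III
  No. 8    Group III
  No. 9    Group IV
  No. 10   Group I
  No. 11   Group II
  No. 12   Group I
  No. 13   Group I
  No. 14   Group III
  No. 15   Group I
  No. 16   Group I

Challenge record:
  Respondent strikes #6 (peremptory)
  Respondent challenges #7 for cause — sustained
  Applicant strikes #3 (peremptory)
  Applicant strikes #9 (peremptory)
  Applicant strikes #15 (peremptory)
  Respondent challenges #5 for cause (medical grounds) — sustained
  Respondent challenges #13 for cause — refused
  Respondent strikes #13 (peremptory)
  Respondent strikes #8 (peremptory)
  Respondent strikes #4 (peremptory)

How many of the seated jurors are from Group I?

4

Removed: #3, #4, #5, #6, #7, #8, #9, #13, #15.
Seated jurors 1–7: #1, #2, #10, #11, #12, #14, #16.
Of those, in Group I: #2, #10, #12, #16 → 4.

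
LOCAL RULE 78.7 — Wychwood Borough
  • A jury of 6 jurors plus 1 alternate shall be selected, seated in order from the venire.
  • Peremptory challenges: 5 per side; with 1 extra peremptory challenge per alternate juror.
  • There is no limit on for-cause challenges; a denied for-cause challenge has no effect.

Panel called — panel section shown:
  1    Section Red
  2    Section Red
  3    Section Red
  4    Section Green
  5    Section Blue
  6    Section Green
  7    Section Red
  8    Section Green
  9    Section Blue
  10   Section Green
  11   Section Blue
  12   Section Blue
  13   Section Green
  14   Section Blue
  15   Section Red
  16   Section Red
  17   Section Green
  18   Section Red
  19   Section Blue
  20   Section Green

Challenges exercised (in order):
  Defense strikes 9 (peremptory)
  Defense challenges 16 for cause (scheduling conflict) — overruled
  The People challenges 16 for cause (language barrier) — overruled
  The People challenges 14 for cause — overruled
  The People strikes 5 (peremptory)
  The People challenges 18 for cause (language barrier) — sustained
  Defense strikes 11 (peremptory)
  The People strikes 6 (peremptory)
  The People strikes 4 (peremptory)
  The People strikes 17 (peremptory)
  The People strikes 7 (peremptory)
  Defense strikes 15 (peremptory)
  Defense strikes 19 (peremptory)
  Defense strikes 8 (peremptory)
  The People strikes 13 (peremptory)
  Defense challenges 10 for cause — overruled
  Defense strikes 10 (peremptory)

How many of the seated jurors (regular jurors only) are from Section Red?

Removed: #4, #5, #6, #7, #8, #9, #10, #11, #13, #15, #17, #18, #19.
Seated jurors 1–6: #1, #2, #3, #12, #14, #16 (alternates #20 not counted).
Of those, in Section Red: #1, #2, #3, #16 → 4.

4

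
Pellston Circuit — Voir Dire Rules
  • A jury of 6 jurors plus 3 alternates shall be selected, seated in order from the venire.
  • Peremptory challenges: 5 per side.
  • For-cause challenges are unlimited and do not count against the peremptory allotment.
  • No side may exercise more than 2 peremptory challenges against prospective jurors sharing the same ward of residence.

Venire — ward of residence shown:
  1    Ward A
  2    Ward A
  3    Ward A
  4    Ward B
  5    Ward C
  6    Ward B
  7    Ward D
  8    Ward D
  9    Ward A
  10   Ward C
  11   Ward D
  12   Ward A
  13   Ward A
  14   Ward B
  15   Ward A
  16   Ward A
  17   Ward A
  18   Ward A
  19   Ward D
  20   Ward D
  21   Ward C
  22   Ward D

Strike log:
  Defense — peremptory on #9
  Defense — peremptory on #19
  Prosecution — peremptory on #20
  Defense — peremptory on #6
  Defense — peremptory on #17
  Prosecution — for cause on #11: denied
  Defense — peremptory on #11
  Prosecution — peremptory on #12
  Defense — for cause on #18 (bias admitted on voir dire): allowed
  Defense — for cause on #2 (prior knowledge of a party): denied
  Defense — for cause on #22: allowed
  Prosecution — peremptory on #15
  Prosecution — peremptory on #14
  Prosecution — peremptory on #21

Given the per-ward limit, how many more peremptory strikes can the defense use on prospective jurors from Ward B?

0

Defense peremptories so far: #9, #19, #6, #17, #11 — 5 of 5 used, 0 left overall.
Against Ward B: #6 — 1 used; per-ward cap 2 leaves 1.
Binding limit: min(0, 1) = 0.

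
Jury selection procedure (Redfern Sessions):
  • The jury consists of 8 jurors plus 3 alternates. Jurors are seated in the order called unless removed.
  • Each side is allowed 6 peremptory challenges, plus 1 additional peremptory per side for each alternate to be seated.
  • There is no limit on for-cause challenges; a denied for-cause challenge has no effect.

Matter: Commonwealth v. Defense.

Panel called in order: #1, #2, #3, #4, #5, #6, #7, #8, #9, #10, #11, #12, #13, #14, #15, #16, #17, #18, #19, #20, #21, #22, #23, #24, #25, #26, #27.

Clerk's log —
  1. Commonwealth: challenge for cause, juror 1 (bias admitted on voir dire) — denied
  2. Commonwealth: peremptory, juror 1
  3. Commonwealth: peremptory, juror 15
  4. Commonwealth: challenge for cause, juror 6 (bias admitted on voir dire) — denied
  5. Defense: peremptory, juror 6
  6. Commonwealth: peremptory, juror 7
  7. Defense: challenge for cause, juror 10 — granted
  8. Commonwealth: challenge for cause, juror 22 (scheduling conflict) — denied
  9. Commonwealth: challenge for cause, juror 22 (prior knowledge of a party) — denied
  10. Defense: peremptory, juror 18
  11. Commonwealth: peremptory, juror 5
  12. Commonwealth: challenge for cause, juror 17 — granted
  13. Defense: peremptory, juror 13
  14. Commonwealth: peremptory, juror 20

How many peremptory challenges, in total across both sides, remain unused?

10

Commonwealth allotment: 6 base + 1 × 3 alternates = 9. Defense allotment: 6 base + 1 × 3 alternates = 9.
Commonwealth peremptories used: #1, #15, #7, #5, #20 — 5 (for-cause on #1, #6, #22, #22, #17 don't count).
Defense peremptories used: #6, #18, #13 — 3 (the for-cause on #10 doesn't count).
Remaining: (9 − 5) + (9 − 3) = 10.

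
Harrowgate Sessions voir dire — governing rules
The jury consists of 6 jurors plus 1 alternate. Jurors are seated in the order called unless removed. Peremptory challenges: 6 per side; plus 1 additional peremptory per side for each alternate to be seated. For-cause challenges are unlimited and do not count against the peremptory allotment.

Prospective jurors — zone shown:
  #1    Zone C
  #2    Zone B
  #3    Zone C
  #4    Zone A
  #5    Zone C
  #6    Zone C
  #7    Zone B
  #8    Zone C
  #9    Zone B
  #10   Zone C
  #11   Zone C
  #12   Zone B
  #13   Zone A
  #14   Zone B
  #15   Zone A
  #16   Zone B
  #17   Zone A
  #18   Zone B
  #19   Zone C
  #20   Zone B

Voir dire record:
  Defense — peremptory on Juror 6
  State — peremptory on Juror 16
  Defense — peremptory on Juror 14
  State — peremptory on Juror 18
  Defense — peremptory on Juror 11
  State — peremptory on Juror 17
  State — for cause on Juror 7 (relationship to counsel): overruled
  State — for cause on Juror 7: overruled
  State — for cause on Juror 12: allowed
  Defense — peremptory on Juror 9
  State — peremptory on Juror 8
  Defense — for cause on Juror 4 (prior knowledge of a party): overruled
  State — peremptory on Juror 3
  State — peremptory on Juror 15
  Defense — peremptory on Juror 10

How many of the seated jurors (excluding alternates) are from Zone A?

Removed: #3, #6, #8, #9, #10, #11, #12, #14, #15, #16, #17, #18.
Seated jurors 1–6: #1, #2, #4, #5, #7, #13 (alternates #19 not counted).
Of those, in Zone A: #4, #13 → 2.

2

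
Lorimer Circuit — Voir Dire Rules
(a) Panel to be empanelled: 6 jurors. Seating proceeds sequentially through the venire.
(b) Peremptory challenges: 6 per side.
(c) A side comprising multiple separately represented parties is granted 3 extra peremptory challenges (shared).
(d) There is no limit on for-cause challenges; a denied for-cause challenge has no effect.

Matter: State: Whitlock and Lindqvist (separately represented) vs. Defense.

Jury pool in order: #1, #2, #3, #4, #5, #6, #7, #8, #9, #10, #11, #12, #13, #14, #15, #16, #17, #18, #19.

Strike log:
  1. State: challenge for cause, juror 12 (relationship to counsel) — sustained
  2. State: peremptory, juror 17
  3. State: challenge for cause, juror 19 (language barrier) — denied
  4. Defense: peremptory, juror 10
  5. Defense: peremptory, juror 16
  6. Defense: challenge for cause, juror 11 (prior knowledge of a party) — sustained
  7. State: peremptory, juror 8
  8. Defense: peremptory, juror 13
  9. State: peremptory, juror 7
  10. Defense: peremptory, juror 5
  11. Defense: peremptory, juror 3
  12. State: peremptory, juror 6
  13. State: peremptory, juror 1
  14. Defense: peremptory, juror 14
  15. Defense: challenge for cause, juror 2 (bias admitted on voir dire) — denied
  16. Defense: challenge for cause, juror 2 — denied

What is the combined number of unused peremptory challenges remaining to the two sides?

State allotment: 6 base + 3 multi-party = 9. Defense allotment: 6.
State peremptories used: #17, #8, #7, #6, #1 — 5 (for-cause on #12, #19 don't count).
Defense peremptories used: #10, #16, #13, #5, #3, #14 — 6 (for-cause on #11, #2, #2 don't count).
Remaining: (9 − 5) + (6 − 6) = 4.

4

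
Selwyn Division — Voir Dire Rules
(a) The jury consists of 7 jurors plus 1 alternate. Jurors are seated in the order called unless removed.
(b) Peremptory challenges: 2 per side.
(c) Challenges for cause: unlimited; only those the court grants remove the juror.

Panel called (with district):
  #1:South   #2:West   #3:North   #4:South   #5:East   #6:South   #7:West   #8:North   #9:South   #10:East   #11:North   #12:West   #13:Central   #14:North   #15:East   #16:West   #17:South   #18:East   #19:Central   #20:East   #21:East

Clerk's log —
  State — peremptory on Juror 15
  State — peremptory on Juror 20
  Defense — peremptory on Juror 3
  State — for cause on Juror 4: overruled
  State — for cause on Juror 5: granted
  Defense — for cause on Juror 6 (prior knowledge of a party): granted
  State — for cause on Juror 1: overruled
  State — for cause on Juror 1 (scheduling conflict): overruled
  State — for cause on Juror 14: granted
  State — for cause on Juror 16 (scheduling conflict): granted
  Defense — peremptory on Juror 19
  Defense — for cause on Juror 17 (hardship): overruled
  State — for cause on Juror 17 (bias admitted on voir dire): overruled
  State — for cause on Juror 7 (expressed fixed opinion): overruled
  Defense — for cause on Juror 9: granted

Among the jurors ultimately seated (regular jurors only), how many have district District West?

Removed: #3, #5, #6, #9, #14, #15, #16, #19, #20.
Seated jurors 1–7: #1, #2, #4, #7, #8, #10, #11 (alternates #12 not counted).
Of those, in District West: #2, #7 → 2.

2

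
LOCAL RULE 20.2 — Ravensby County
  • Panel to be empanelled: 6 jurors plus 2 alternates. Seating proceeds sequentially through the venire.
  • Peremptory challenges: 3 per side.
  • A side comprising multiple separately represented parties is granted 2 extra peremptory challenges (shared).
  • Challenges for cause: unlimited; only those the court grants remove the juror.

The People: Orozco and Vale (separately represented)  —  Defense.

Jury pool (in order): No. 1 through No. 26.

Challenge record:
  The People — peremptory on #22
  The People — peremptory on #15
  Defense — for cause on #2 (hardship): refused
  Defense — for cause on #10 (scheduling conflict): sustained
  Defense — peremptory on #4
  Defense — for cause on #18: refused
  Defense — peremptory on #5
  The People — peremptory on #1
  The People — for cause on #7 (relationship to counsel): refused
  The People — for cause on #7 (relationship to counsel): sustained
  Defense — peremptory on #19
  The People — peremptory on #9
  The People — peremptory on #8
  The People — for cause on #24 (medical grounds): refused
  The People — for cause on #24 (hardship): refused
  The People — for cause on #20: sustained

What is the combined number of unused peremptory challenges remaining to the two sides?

0

The People allotment: 3 base + 2 multi-party = 5. Defense allotment: 3.
The People peremptories used: #22, #15, #1, #9, #8 — 5 (for-cause on #7, #7, #24, #24, #20 don't count).
Defense peremptories used: #4, #5, #19 — 3 (for-cause on #2, #10, #18 don't count).
Remaining: (5 − 5) + (3 − 3) = 0.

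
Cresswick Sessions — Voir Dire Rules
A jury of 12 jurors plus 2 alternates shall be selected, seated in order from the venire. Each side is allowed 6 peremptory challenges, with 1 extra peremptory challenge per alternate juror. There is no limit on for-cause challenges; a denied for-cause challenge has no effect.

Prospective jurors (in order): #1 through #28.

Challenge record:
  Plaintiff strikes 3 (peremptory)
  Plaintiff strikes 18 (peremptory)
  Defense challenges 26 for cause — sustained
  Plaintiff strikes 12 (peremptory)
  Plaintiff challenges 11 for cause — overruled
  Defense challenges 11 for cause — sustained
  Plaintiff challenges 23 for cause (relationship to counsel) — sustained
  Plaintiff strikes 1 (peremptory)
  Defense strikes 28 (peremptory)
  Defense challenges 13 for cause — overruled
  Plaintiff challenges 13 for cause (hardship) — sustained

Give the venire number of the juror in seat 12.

Removed: #1, #3, #11, #12, #13, #18, #23, #26, #28.
Filling seats in venire order through position 12: #2, #4, #5, #6, #7, #8, #9, #10, #14, #15, #16, #17.
So seat 12 is #17.

17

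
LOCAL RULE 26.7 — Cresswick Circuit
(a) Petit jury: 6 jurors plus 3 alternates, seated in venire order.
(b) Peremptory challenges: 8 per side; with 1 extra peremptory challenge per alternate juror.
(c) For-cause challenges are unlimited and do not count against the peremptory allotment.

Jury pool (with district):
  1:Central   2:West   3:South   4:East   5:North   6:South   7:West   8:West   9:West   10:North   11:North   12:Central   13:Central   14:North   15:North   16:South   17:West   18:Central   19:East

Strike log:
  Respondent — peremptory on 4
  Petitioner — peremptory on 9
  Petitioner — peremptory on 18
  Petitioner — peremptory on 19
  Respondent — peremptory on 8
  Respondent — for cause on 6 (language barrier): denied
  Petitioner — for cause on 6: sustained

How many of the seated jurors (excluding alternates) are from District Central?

1

Removed: #4, #6, #8, #9, #18, #19.
Seated jurors 1–6: #1, #2, #3, #5, #7, #10 (alternates #11, #12, #13 not counted).
Of those, in District Central: #1 → 1.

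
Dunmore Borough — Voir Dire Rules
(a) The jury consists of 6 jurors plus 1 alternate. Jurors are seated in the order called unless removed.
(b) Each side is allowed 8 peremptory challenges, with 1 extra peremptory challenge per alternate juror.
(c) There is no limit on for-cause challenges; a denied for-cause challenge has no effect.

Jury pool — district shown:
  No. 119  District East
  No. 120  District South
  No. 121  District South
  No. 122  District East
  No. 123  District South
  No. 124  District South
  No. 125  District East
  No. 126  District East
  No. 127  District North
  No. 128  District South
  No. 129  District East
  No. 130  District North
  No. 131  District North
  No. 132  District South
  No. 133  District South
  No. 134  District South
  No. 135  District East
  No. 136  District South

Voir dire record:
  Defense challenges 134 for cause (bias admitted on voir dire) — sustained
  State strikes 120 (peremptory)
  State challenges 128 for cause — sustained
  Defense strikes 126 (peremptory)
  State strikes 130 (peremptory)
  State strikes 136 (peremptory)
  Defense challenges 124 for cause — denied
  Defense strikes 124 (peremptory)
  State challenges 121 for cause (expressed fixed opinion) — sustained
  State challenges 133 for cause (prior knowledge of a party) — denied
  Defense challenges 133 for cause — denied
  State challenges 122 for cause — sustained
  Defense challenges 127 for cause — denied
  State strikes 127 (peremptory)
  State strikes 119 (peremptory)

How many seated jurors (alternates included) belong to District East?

Removed: #119, #120, #121, #122, #124, #126, #127, #128, #130, #134, #136.
Seated (7 incl. alternates): #123, #125, #129, #131, #132, #133, #135.
Of those, in District East: #125, #129, #135 → 3.

3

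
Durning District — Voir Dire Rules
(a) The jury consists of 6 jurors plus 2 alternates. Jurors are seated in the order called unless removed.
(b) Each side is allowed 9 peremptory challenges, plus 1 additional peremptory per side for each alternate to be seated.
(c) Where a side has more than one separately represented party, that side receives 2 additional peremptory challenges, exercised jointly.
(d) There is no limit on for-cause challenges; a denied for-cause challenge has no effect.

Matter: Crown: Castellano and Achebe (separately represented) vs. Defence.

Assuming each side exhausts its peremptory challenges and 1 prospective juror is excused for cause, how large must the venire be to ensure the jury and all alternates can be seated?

Seats to fill: 6 + 2 alternates = 8.
Peremptories — Crown: 9 + 1×2 + 2 = 13; Defence: 9 + 1×2 = 11; total 24.
For-cause removals: 1.
Minimum venire: 8 + 24 + 1 = 33.

33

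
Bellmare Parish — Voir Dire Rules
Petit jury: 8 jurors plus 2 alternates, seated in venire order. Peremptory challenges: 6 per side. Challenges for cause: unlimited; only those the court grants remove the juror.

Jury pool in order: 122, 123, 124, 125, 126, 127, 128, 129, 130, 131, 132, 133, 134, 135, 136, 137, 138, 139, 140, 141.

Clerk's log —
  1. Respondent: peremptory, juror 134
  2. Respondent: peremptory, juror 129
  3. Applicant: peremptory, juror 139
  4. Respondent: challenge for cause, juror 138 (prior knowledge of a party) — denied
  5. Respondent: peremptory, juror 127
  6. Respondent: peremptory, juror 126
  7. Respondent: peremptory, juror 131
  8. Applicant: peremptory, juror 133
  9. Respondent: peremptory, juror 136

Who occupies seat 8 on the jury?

Removed: #126, #127, #129, #131, #133, #134, #136, #139. (#138 stays — for-cause denied.)
Seating in order: seats 1–8 → #122, #123, #124, #125, #128, #130, #132, #135; alternates → #137, #138.
So seat 8 is #135.

135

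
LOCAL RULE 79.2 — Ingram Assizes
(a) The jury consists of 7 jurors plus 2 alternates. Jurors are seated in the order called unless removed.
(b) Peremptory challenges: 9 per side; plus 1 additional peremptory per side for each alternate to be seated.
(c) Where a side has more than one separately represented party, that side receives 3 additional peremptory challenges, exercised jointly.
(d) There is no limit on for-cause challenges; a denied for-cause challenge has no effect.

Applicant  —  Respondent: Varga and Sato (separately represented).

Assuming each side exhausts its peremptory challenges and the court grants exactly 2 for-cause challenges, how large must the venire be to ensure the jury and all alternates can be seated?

36

Seats to fill: 7 + 2 alternates = 9.
Peremptories — Applicant: 9 + 1×2 = 11; Respondent: 9 + 1×2 + 3 = 14; total 25.
For-cause removals: 2.
Minimum venire: 9 + 25 + 2 = 36.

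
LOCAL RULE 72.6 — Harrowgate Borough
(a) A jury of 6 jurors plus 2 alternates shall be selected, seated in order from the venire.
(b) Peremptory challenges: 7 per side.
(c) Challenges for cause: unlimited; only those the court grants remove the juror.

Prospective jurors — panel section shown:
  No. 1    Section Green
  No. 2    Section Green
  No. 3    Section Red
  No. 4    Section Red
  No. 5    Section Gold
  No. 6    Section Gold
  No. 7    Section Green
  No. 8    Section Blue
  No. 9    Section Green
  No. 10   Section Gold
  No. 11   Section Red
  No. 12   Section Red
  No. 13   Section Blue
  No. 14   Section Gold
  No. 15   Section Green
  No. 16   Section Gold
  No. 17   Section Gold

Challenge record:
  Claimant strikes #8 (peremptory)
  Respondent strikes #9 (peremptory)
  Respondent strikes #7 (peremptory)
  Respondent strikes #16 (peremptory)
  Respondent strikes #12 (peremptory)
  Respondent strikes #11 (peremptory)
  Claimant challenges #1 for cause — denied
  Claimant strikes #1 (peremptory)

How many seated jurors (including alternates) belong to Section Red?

2

Removed: #1, #7, #8, #9, #11, #12, #16.
Seated (8 incl. alternates): #2, #3, #4, #5, #6, #10, #13, #14.
Of those, in Section Red: #3, #4 → 2.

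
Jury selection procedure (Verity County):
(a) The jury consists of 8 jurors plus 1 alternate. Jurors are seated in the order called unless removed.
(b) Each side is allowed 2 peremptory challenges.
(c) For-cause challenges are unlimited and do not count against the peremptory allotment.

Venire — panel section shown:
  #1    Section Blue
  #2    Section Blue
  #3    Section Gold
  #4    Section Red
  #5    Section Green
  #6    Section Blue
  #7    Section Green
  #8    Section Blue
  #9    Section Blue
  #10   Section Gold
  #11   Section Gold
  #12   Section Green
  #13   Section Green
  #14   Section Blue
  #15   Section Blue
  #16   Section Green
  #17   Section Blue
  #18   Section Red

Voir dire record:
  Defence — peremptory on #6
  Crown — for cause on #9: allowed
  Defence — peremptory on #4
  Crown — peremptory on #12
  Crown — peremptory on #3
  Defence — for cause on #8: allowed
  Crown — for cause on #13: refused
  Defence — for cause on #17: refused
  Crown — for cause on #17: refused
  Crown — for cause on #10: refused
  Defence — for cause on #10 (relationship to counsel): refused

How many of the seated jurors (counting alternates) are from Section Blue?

4

Removed: #3, #4, #6, #8, #9, #12.
Seated (9 incl. alternates): #1, #2, #5, #7, #10, #11, #13, #14, #15.
Of those, in Section Blue: #1, #2, #14, #15 → 4.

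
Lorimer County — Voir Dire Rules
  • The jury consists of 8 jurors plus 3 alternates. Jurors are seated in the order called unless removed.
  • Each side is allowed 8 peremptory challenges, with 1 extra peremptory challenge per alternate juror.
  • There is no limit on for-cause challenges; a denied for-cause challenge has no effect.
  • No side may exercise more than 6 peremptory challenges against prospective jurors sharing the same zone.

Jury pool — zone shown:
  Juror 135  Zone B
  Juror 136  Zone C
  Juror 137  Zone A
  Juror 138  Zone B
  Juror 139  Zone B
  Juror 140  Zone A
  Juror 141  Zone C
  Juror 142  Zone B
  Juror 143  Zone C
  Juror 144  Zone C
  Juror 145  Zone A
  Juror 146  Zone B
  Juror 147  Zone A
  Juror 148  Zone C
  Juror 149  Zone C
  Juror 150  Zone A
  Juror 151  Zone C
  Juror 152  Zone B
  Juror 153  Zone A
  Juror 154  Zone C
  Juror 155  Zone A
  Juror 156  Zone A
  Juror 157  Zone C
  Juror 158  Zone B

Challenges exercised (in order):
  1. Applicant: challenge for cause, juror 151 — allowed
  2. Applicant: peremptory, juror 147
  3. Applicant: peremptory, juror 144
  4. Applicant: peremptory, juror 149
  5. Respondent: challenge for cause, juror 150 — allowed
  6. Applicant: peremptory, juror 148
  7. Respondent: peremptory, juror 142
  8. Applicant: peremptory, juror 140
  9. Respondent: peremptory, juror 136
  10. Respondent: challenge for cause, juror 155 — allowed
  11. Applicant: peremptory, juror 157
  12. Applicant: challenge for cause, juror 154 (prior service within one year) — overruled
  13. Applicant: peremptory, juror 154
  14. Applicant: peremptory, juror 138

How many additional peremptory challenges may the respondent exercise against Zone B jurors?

5

Respondent peremptories so far: #142, #136 — 2 of 11 used, 9 left overall.
Against Zone B: #142 — 1 used; per-zone cap 6 leaves 5.
Binding limit: min(9, 5) = 5.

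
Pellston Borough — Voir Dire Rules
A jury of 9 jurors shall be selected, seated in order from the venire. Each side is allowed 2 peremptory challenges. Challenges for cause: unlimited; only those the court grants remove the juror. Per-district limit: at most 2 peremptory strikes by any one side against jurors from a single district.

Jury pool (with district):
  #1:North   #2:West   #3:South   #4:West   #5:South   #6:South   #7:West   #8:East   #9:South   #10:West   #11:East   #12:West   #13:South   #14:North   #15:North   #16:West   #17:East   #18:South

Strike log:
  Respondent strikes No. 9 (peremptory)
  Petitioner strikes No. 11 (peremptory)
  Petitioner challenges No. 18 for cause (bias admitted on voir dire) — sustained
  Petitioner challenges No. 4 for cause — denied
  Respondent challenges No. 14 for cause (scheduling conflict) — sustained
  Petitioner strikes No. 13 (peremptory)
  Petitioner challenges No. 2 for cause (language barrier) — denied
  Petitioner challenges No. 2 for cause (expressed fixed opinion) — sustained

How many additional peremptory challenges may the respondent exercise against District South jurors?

1

Respondent peremptories so far: #9 — 1 of 2 used, 1 left overall.
Against District South: #9 — 1 used; per-district cap 2 leaves 1.
Binding limit: min(1, 1) = 1.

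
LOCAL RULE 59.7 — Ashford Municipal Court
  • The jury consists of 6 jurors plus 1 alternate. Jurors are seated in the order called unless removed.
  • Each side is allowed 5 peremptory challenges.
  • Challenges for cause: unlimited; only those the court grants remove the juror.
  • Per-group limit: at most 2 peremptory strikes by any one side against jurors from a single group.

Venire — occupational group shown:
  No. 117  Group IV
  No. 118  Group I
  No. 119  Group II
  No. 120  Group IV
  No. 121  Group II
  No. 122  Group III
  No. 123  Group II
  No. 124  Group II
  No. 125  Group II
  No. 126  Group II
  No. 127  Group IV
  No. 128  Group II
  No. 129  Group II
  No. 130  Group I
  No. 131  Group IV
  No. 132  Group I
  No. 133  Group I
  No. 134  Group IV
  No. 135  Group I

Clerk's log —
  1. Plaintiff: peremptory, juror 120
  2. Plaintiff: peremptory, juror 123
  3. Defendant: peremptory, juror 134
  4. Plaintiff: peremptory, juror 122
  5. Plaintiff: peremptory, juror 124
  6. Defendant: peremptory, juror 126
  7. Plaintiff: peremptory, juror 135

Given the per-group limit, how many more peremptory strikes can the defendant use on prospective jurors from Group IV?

1

Defendant peremptories so far: #134, #126 — 2 of 5 used, 3 left overall.
Against Group IV: #134 — 1 used; per-group cap 2 leaves 1.
Binding limit: min(3, 1) = 1.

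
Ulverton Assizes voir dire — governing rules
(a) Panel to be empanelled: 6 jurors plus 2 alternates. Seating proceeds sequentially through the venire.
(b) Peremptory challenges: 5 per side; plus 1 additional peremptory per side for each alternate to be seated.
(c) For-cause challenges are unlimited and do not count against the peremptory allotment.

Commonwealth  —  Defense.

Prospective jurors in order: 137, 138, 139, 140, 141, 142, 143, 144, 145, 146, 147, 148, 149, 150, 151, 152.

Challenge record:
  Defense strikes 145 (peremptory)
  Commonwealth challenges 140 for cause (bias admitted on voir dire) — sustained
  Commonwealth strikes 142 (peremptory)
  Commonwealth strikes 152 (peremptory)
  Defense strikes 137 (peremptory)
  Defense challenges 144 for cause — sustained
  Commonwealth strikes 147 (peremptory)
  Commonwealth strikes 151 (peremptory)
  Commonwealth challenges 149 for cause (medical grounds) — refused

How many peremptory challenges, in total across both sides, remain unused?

8

Commonwealth allotment: 5 base + 1 × 2 alternates = 7. Defense allotment: 5 base + 1 × 2 alternates = 7.
Commonwealth peremptories used: #142, #152, #147, #151 — 4 (for-cause on #140, #149 don't count).
Defense peremptories used: #145, #137 — 2 (the for-cause on #144 doesn't count).
Remaining: (7 − 4) + (7 − 2) = 8.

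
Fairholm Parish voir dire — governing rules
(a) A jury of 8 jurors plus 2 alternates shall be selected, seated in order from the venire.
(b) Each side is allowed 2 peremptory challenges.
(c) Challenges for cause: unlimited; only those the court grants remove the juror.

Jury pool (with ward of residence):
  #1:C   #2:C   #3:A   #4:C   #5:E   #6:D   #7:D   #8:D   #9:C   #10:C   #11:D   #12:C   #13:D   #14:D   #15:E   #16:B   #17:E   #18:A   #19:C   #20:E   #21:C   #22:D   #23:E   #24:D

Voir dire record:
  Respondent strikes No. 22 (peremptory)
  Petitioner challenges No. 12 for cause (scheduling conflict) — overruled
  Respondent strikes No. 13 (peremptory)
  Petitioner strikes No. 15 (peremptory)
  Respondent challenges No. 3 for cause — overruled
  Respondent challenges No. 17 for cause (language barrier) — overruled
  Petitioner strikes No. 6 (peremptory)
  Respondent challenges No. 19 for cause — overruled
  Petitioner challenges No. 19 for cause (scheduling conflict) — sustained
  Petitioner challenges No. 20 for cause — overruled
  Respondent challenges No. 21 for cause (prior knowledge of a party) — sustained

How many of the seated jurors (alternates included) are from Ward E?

Removed: #6, #13, #15, #19, #21, #22.
Seated (10 incl. alternates): #1, #2, #3, #4, #5, #7, #8, #9, #10, #11.
Of those, in Ward E: #5 → 1.

1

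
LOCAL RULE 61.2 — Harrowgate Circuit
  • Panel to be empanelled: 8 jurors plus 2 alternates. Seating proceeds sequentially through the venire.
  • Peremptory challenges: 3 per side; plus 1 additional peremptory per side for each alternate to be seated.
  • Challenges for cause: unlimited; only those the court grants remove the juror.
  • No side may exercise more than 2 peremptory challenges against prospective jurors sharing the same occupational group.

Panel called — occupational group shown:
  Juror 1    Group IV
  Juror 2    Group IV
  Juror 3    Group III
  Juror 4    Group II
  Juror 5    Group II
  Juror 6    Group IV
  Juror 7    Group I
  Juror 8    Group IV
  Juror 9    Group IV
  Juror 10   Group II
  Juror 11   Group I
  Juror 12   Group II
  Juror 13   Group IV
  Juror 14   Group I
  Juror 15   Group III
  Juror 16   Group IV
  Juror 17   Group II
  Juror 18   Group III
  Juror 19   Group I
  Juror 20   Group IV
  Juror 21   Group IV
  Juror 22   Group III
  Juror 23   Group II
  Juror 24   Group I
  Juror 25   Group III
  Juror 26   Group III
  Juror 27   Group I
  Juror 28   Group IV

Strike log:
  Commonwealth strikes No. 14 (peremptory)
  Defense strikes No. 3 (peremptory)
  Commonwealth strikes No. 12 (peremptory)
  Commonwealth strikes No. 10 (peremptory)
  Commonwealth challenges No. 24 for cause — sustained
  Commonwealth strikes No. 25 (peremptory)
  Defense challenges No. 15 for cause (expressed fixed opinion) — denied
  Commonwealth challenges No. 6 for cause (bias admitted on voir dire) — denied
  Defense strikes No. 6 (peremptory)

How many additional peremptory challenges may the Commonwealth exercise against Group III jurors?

Commonwealth peremptories so far: #14, #12, #10, #25 — 4 of 5 used, 1 left overall.
Against Group III: #25 — 1 used; per-group cap 2 leaves 1.
Binding limit: min(1, 1) = 1.

1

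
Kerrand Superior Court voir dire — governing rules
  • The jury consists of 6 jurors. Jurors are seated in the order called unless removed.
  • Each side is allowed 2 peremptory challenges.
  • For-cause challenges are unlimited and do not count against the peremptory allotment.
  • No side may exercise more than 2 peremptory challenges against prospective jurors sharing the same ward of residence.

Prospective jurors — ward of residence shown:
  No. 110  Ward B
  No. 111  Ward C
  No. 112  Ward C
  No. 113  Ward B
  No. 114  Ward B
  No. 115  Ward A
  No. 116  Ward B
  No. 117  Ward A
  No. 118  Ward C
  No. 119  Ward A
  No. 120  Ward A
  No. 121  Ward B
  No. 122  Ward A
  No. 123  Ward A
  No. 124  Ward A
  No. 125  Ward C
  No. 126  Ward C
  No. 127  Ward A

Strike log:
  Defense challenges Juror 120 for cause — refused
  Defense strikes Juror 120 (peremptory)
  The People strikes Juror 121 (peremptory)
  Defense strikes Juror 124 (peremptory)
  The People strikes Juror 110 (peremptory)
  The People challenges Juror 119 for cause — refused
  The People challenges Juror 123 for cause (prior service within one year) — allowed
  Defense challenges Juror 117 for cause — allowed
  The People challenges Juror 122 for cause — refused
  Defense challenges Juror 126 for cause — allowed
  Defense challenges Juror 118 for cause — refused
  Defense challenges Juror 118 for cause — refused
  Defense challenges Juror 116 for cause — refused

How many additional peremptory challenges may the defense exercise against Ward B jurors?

Defense peremptories so far: #120, #124 — 2 of 2 used, 0 left overall.
Against Ward B: none yet — per-ward cap 2 leaves 2.
Binding limit: min(0, 2) = 0.

0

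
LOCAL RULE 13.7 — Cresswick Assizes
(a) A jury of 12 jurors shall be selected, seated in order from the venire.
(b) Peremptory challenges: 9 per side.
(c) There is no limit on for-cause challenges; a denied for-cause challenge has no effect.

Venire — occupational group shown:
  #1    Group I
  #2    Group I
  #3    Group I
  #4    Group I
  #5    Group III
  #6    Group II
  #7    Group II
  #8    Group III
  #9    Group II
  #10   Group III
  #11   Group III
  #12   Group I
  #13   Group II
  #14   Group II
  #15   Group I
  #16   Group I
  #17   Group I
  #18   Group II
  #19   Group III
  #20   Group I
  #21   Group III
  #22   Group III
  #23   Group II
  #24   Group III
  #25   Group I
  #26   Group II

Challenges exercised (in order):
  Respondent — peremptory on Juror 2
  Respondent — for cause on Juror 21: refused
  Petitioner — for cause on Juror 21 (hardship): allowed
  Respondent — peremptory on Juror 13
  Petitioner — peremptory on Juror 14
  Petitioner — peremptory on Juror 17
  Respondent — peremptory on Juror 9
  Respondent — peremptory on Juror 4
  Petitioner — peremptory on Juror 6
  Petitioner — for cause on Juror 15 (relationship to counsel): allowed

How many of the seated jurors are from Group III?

Removed: #2, #4, #6, #9, #13, #14, #15, #17, #21.
Seated jurors 1–12: #1, #3, #5, #7, #8, #10, #11, #12, #16, #18, #19, #20.
Of those, in Group III: #5, #8, #10, #11, #19 → 5.

5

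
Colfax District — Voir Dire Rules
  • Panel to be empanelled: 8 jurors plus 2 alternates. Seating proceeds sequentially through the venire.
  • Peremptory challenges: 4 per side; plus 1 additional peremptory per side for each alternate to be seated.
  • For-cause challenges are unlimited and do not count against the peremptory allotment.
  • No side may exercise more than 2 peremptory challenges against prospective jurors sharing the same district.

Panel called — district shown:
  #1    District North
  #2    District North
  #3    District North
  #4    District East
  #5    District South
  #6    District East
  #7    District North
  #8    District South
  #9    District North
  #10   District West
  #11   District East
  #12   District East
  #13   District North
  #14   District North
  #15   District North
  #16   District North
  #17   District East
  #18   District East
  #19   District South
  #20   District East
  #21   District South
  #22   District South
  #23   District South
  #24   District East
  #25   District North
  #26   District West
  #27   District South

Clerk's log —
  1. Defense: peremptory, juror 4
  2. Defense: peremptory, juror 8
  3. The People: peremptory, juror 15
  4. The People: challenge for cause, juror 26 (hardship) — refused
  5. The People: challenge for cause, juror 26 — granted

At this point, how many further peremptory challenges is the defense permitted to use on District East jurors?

Defense peremptories so far: #4, #8 — 2 of 6 used, 4 left overall.
Against District East: #4 — 1 used; per-district cap 2 leaves 1.
Binding limit: min(4, 1) = 1.

1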